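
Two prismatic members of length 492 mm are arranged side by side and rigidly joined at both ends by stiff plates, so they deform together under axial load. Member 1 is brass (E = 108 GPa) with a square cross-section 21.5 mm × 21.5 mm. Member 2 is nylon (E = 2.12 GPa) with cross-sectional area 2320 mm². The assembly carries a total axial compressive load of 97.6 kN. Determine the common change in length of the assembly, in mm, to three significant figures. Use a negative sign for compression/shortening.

-0.876 mm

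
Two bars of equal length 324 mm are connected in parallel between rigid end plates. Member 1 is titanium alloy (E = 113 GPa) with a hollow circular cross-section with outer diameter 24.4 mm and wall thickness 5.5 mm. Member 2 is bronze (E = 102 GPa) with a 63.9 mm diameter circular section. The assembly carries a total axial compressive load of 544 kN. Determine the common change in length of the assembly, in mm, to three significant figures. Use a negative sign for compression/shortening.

-0.484 mm

A_1 = 326.6 mm².
A_2 = 3207 mm².
Equal strain + equilibrium ⇒ each member carries load in proportion to AE: A₁E₁ = 36900000 N, A₂E₂ = 327100000 N, ΣAE = 364000000 N.
δ = PL/ΣAE = -544000·324/364000000 = -0.4842 mm.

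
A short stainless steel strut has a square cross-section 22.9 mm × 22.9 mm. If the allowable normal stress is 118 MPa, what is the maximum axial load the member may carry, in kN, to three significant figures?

61.9 kN

A = 524.4 mm².
P_max = σ_allow · A = 118 · 524.4 = 61880 N = 61.88 kN.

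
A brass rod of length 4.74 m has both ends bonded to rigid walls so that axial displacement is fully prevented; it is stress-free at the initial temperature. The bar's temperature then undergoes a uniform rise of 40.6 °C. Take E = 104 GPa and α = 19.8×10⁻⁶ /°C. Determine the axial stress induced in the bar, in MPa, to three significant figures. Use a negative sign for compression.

-83.6 MPa

Free thermal expansion αLΔT = 19.8e-6 · 4740 · 40.6 = 3.81 mm.
The walls impose strain ε = −(3.81)/4740 = -8.0388e-04; σ = Eε = 104000 · -8.0388e-04 = -83.6 MPa.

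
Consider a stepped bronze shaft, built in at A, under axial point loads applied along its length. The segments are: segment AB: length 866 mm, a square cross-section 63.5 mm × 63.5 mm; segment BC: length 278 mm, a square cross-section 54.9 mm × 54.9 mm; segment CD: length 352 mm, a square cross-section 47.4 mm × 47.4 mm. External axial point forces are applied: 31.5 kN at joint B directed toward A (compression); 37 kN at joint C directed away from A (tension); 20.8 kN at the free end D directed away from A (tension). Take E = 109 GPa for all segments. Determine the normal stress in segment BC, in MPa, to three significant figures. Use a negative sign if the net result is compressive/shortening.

19.2 MPa

Internal axial forces (sectioning from the free end, tension +): N_CD = 20.8 kN, N_BC = 57.8 kN, N_AB = 26.3 kN.
A_BC = 3014 mm².
σ_BC = N_BC/A_BC = 57800/3014 = 19.18 MPa.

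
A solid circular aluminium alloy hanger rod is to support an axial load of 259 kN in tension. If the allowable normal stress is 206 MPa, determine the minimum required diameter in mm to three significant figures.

40.0 mm

Required area A ≥ P/σ_allow = 259000/206 = 1257 mm².
For a solid circular section, d ≥ √(4A/π) = 40.01 mm.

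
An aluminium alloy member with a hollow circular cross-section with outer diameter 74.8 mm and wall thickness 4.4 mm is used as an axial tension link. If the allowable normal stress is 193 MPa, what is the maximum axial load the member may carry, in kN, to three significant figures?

188 kN

A = 973.1 mm².
P_max = σ_allow · A = 193 · 973.1 = 187800 N = 187.8 kN.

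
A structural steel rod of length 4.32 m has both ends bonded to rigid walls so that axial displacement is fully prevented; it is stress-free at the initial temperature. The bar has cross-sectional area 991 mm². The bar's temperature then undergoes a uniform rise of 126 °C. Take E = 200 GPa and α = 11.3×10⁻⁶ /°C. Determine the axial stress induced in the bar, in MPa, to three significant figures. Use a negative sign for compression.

Free thermal expansion αLΔT = 11.3e-6 · 4320 · 126 = 6.151 mm.
The walls impose strain ε = −(6.151)/4320 = -1.4238e-03; σ = Eε = 200000 · -1.4238e-03 = -284.8 MPa.

-285 MPa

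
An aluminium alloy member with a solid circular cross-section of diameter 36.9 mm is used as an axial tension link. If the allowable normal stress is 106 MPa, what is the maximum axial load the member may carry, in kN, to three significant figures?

113 kN

A = 1069 mm².
P_max = σ_allow · A = 106 · 1069 = 113400 N = 113.4 kN.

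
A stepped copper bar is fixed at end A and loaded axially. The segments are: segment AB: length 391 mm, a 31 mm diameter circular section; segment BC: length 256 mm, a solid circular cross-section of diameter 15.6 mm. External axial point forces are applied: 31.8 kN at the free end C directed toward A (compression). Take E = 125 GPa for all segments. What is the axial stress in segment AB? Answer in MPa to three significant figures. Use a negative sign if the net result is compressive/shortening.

-42.1 MPa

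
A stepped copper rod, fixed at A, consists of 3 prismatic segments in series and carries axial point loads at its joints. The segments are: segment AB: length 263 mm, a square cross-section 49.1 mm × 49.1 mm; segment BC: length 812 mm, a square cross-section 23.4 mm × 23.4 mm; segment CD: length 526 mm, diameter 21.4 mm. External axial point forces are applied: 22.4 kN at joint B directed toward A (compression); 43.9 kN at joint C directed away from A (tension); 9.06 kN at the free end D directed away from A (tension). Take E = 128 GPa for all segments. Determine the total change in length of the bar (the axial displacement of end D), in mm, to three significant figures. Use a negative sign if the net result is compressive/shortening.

Internal axial forces (sectioning from the free end, tension +): N_CD = 9.06 kN, N_BC = 52.96 kN, N_AB = 30.56 kN.
A_AB = 2411 mm².
A_BC = 547.6 mm².
A_CD = 359.7 mm².
δ_AB = 30560·263/(2411·128000) = 0.02605 mm
δ_BC = 52960·812/(547.6·128000) = 0.6136 mm
δ_CD = 9060·526/(359.7·128000) = 0.1035 mm
δ = Σδ_i = 0.7431 mm.

0.743 mm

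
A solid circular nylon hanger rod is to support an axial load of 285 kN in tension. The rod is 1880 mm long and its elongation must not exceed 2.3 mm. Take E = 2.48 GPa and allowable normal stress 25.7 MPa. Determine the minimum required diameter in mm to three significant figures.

346 mm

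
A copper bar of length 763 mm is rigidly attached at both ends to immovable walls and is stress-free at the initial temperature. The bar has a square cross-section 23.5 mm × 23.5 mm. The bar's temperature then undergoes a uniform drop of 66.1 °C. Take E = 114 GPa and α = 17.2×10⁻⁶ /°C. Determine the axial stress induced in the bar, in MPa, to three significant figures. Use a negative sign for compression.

130 MPa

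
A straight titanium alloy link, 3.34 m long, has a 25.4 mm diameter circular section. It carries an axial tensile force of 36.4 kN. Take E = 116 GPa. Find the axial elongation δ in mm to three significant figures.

A = 506.7 mm².
δ_mech = NL/(AE) = 36400·3340/(506.7·116000) = 2.068 mm.

2.07 mm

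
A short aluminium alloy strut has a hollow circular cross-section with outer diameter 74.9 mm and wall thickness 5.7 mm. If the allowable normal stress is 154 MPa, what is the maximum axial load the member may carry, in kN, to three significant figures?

A = 1239 mm².
P_max = σ_allow · A = 154 · 1239 = 190800 N = 190.8 kN.

191 kN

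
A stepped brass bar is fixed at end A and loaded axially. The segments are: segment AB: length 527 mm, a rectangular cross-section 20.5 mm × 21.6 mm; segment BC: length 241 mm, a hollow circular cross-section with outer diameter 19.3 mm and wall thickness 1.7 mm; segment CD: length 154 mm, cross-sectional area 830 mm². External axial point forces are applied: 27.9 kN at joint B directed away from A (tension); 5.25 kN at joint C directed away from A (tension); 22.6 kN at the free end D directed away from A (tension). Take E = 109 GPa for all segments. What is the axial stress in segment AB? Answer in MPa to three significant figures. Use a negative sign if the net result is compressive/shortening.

126 MPa

Internal axial forces (sectioning from the free end, tension +): N_CD = 22.6 kN, N_BC = 27.85 kN, N_AB = 55.75 kN.
A_AB = 442.8 mm².
σ_AB = N_AB/A_AB = 55750/442.8 = 125.9 MPa.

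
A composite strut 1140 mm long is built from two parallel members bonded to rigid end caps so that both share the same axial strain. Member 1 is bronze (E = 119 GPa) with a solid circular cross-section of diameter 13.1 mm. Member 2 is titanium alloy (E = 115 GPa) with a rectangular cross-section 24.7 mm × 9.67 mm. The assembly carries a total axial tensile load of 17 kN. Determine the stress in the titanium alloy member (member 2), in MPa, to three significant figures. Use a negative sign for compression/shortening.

44.9 MPa

A_1 = 134.8 mm².
A_2 = 238.8 mm².
Equal strain + equilibrium ⇒ each member carries load in proportion to AE: A₁E₁ = 16040000 N, A₂E₂ = 27470000 N, ΣAE = 43510000 N.
σ₂ = P·E₂/ΣAE = 17000·115000/43510000 = 44.94 MPa.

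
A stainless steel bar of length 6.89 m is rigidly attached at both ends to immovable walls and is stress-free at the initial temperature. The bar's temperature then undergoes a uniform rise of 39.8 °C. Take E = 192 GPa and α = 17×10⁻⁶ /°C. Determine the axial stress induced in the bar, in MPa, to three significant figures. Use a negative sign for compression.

-130 MPa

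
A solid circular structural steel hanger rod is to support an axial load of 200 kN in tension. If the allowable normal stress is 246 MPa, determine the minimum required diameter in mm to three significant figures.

32.2 mm

Required area A ≥ P/σ_allow = 200000/246 = 813 mm².
For a solid circular section, d ≥ √(4A/π) = 32.17 mm.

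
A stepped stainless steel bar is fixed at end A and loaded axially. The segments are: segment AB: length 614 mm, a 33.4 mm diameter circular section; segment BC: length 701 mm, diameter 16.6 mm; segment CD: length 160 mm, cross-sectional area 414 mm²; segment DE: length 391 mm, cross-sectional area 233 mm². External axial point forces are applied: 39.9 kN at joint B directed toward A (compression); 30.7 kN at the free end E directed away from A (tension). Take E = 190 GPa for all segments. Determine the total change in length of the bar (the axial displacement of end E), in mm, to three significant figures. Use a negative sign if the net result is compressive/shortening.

0.823 mm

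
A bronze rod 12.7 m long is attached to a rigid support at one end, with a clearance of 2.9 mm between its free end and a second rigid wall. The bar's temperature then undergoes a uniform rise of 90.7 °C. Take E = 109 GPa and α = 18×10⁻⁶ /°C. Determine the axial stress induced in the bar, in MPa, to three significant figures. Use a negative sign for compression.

Free thermal expansion αLΔT = 18e-6 · 12700 · 90.7 = 20.73 mm.
The walls engage after the gap closes; constrained expansion = 20.73 − 2.9 = 17.83 mm.
The walls impose strain ε = −(17.83)/12700 = -1.4043e-03; σ = Eε = 109000 · -1.4043e-03 = -153.1 MPa.

-153 MPa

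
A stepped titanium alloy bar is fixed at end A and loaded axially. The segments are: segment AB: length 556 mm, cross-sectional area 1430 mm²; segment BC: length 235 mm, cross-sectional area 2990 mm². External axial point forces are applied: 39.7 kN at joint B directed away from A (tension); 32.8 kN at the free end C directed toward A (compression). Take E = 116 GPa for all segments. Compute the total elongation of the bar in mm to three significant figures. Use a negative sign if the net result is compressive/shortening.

Internal axial forces (sectioning from the free end, tension +): N_BC = -32.8 kN, N_AB = 6.9 kN.
δ_AB = 6900·556/(1430·116000) = 0.02313 mm
δ_BC = -32800·235/(2990·116000) = -0.02222 mm
δ = Σδ_i = 0.0009041 mm.

9.04e-04 mm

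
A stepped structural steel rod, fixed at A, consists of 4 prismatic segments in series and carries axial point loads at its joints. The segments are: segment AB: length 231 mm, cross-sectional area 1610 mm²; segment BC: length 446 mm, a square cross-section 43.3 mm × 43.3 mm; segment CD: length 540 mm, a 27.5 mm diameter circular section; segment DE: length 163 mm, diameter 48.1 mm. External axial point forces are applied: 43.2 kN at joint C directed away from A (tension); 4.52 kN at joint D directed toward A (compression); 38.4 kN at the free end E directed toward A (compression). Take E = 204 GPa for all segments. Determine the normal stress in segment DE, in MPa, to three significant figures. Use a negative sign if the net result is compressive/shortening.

Internal axial forces (sectioning from the free end, tension +): N_DE = -38.4 kN, N_CD = -42.92 kN, N_BC = 0.28 kN, N_AB = 0.28 kN.
A_DE = 1817 mm².
σ_DE = N_DE/A_DE = -38400/1817 = -21.13 MPa.

-21.1 MPa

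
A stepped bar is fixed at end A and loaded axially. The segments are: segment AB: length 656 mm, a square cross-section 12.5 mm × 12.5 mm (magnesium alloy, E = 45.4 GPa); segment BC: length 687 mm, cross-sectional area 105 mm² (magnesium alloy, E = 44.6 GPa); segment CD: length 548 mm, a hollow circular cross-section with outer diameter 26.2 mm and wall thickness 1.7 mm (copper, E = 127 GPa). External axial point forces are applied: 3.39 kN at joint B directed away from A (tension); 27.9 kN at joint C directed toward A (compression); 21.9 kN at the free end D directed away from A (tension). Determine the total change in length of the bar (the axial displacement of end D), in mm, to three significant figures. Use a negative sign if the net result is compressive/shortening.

Internal axial forces (sectioning from the free end, tension +): N_CD = 21.9 kN, N_BC = -6 kN, N_AB = -2.61 kN.
A_AB = 156.2 mm².
A_CD = 130.8 mm².
δ_AB = -2610·656/(156.2·45400) = -0.2414 mm
δ_BC = -6000·687/(105·44600) = -0.8802 mm
δ_CD = 21900·548/(130.8·127000) = 0.7222 mm
δ = Σδ_i = -0.3994 mm.

-0.399 mm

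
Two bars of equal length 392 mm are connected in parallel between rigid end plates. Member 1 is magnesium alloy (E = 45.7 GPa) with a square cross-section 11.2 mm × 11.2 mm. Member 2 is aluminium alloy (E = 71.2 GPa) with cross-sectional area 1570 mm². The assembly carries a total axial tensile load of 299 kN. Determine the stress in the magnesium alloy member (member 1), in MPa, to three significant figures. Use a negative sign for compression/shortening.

A_1 = 125.4 mm².
Equal strain + equilibrium ⇒ each member carries load in proportion to AE: A₁E₁ = 5733000 N, A₂E₂ = 111800000 N, ΣAE = 117500000 N.
σ₁ = P·E₁/ΣAE = 299000·45700/117500000 = 116.3 MPa.

116 MPa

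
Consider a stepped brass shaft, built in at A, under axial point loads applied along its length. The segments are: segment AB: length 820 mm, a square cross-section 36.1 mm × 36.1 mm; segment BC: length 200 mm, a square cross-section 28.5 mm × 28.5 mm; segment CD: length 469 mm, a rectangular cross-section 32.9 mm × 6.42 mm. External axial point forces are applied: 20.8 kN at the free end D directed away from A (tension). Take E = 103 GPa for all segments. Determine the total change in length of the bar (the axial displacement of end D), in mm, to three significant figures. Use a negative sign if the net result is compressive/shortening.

0.625 mm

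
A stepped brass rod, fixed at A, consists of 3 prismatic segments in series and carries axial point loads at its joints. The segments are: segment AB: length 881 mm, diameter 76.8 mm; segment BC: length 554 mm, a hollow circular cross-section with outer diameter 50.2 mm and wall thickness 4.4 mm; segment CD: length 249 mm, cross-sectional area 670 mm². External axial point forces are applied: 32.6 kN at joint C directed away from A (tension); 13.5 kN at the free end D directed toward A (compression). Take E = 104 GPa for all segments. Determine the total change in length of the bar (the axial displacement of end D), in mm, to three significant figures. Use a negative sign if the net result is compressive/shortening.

Internal axial forces (sectioning from the free end, tension +): N_CD = -13.5 kN, N_BC = 19.1 kN, N_AB = 19.1 kN.
A_AB = 4632 mm².
A_BC = 633.1 mm².
δ_AB = 19100·881/(4632·104000) = 0.03493 mm
δ_BC = 19100·554/(633.1·104000) = 0.1607 mm
δ_CD = -13500·249/(670·104000) = -0.04824 mm
δ = Σδ_i = 0.1474 mm.

0.147 mm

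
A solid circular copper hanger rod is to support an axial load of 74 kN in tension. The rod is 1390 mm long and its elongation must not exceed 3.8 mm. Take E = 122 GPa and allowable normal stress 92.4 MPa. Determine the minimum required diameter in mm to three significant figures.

Required area A ≥ P/σ_allow = 74000/92.4 = 800.9 mm².
For a solid circular section, d ≥ √(4A/π) = 31.93 mm.
Elongation limit: A ≥ PL/(Eδ_allow) = 74000·1390/(122000·3.8) = 221.9 mm² ⇒ d ≥ 16.81 mm.
The stress limit governs.

31.9 mm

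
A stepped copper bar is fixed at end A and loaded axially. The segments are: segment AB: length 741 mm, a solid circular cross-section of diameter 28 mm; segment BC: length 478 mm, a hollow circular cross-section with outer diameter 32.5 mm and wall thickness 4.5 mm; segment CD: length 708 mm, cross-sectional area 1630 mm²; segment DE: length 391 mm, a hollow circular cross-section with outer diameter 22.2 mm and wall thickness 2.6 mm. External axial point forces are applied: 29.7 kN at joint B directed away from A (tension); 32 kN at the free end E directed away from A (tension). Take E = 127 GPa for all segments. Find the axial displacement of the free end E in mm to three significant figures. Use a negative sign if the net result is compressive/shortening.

Internal axial forces (sectioning from the free end, tension +): N_DE = 32 kN, N_CD = 32 kN, N_BC = 32 kN, N_AB = 61.7 kN.
A_AB = 615.8 mm².
A_BC = 395.8 mm².
A_DE = 160.1 mm².
δ_AB = 61700·741/(615.8·127000) = 0.5846 mm
δ_BC = 32000·478/(395.8·127000) = 0.3043 mm
δ_CD = 32000·708/(1630·127000) = 0.1094 mm
δ_DE = 32000·391/(160.1·127000) = 0.6154 mm
δ = Σδ_i = 1.614 mm.

1.61 mm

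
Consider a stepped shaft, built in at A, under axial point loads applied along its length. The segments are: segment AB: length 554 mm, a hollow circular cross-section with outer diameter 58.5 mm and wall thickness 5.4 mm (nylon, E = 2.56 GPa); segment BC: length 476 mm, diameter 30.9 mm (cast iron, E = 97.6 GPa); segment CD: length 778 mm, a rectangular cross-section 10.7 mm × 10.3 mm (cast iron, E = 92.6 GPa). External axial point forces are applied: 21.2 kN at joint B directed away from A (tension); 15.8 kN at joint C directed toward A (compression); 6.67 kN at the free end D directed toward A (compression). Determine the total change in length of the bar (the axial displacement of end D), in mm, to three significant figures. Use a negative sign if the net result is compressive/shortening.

-0.960 mm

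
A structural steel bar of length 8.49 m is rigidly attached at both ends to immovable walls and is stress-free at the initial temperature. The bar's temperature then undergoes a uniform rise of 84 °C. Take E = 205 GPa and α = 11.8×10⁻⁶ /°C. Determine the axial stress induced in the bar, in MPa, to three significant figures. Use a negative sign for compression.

Free thermal expansion αLΔT = 11.8e-6 · 8490 · 84 = 8.415 mm.
The walls impose strain ε = −(8.415)/8490 = -9.9120e-04; σ = Eε = 205000 · -9.9120e-04 = -203.2 MPa.

-203 MPa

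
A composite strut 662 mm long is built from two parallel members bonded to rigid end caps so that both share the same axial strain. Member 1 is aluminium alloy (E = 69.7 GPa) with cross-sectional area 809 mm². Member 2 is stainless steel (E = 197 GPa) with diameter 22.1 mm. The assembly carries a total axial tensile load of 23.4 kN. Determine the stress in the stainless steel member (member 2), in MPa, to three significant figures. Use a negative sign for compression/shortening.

A_2 = 383.6 mm².
Equal strain + equilibrium ⇒ each member carries load in proportion to AE: A₁E₁ = 56390000 N, A₂E₂ = 75570000 N, ΣAE = 132000000 N.
σ₂ = P·E₂/ΣAE = 23400·197000/132000000 = 34.93 MPa.

34.9 MPa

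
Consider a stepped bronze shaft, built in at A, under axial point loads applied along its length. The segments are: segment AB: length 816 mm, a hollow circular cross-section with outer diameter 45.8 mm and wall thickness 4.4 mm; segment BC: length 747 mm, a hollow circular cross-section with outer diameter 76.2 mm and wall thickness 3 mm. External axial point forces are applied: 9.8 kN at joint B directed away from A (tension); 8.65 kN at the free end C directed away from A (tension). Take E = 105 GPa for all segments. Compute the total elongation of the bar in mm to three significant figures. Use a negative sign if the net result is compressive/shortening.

0.340 mm

Internal axial forces (sectioning from the free end, tension +): N_BC = 8.65 kN, N_AB = 18.45 kN.
A_AB = 572.3 mm².
A_BC = 689.9 mm².
δ_AB = 18450·816/(572.3·105000) = 0.2505 mm
δ_BC = 8650·747/(689.9·105000) = 0.0892 mm
δ = Σδ_i = 0.3398 mm.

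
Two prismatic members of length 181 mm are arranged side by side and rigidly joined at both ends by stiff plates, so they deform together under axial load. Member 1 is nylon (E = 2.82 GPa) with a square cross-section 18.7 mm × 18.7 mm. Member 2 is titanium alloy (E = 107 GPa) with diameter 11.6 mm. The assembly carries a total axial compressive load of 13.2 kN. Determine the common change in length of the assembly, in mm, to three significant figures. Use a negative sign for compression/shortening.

A_1 = 349.7 mm².
A_2 = 105.7 mm².
Equal strain + equilibrium ⇒ each member carries load in proportion to AE: A₁E₁ = 986100 N, A₂E₂ = 11310000 N, ΣAE = 12290000 N.
δ = PL/ΣAE = -13200·181/12290000 = -0.1943 mm.

-0.194 mm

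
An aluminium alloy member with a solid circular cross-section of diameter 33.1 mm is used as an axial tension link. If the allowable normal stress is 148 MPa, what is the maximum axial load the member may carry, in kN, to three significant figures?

A = 860.5 mm².
P_max = σ_allow · A = 148 · 860.5 = 127400 N = 127.4 kN.

127 kN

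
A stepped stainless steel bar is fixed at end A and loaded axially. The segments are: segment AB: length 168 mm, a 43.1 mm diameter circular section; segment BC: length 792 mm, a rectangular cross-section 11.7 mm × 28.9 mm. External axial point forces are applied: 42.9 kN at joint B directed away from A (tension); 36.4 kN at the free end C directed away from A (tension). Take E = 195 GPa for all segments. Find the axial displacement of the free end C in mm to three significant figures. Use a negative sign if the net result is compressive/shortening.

0.484 mm

Internal axial forces (sectioning from the free end, tension +): N_BC = 36.4 kN, N_AB = 79.3 kN.
A_AB = 1459 mm².
A_BC = 338.1 mm².
δ_AB = 79300·168/(1459·195000) = 0.04683 mm
δ_BC = 36400·792/(338.1·195000) = 0.4372 mm
δ = Σδ_i = 0.4841 mm.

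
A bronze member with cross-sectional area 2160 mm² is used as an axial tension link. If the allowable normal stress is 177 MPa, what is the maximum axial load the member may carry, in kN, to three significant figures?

382 kN

P_max = σ_allow · A = 177 · 2160 = 382300 N = 382.3 kN.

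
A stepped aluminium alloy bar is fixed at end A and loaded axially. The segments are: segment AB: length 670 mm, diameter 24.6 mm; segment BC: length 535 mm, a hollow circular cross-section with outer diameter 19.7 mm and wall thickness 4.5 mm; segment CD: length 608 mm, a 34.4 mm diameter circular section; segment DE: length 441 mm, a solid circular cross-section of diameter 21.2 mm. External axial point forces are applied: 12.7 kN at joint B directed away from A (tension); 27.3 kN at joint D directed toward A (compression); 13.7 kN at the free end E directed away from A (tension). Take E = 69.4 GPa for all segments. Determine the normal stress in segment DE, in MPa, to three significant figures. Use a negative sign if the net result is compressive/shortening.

38.8 MPa

Internal axial forces (sectioning from the free end, tension +): N_DE = 13.7 kN, N_CD = -13.6 kN, N_BC = -13.6 kN, N_AB = -0.9 kN.
A_DE = 353 mm².
σ_DE = N_DE/A_DE = 13700/353 = 38.81 MPa.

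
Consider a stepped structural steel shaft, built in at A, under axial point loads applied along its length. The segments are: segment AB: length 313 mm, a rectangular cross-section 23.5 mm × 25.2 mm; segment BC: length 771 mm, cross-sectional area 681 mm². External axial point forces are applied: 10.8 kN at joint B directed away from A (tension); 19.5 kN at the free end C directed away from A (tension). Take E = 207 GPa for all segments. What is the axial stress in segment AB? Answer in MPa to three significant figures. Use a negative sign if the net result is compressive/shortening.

Internal axial forces (sectioning from the free end, tension +): N_BC = 19.5 kN, N_AB = 30.3 kN.
A_AB = 592.2 mm².
σ_AB = N_AB/A_AB = 30300/592.2 = 51.17 MPa.

51.2 MPa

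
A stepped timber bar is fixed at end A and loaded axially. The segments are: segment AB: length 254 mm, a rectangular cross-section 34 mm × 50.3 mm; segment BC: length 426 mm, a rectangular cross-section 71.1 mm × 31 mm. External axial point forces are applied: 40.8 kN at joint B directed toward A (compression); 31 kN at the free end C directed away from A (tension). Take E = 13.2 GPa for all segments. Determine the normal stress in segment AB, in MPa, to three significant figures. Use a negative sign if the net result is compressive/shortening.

Internal axial forces (sectioning from the free end, tension +): N_BC = 31 kN, N_AB = -9.8 kN.
A_AB = 1710 mm².
σ_AB = N_AB/A_AB = -9800/1710 = -5.73 MPa.

-5.73 MPa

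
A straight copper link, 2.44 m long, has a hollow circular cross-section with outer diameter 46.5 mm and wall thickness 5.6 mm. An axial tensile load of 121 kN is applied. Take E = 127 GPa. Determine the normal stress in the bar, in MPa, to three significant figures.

168 MPa

A = 719.6 mm².
σ = N/A = 121000/719.6 = 168.2 MPa.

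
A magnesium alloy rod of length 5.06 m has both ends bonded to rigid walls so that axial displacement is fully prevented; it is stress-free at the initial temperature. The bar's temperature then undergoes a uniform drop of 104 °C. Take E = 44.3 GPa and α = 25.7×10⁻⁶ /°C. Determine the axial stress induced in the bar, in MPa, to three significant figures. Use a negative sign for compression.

118 MPa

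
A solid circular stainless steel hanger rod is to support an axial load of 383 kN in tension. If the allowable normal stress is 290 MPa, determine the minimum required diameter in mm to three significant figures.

Required area A ≥ P/σ_allow = 383000/290 = 1321 mm².
For a solid circular section, d ≥ √(4A/π) = 41.01 mm.

41.0 mm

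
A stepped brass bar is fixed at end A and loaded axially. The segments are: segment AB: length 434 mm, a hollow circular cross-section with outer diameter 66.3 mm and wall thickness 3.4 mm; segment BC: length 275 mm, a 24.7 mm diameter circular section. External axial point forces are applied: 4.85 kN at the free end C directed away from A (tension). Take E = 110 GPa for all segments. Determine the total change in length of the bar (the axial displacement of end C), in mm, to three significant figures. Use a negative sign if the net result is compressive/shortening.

Internal axial forces (sectioning from the free end, tension +): N_BC = 4.85 kN, N_AB = 4.85 kN.
A_AB = 671.9 mm².
A_BC = 479.2 mm².
δ_AB = 4850·434/(671.9·110000) = 0.02848 mm
δ_BC = 4850·275/(479.2·110000) = 0.0253 mm
δ = Σδ_i = 0.05379 mm.

0.0538 mm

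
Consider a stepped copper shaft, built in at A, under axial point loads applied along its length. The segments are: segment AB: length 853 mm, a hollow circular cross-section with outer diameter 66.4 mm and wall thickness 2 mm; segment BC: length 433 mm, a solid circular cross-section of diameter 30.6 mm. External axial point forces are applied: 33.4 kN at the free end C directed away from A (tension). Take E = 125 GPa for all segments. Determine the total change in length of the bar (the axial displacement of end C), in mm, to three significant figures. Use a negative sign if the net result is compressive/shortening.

0.721 mm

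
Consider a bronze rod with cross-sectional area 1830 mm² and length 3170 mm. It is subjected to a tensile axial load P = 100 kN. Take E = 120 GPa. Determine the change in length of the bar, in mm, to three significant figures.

δ_mech = NL/(AE) = 100000·3170/(1830·120000) = 1.444 mm.

1.44 mm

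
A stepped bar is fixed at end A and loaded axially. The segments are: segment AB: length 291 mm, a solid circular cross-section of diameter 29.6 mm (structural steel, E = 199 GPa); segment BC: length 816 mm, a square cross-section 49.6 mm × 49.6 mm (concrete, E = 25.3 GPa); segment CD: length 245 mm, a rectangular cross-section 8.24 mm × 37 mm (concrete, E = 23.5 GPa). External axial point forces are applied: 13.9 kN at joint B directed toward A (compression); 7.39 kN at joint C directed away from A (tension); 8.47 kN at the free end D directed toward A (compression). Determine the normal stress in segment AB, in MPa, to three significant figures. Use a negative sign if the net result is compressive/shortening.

Internal axial forces (sectioning from the free end, tension +): N_CD = -8.47 kN, N_BC = -1.08 kN, N_AB = -14.98 kN.
A_AB = 688.1 mm².
σ_AB = N_AB/A_AB = -14980/688.1 = -21.77 MPa.

-21.8 MPa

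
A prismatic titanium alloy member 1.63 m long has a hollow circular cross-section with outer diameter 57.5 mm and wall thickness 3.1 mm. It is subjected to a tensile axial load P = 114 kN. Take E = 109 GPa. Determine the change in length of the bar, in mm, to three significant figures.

3.22 mm

A = 529.8 mm².
δ_mech = NL/(AE) = 114000·1630/(529.8·109000) = 3.218 mm.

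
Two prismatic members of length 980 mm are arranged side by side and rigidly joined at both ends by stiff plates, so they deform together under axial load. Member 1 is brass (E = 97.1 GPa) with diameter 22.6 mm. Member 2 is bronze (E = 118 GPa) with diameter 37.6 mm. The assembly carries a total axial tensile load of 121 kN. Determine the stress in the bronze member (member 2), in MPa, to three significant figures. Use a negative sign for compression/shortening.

A_1 = 401.1 mm².
A_2 = 1110 mm².
Equal strain + equilibrium ⇒ each member carries load in proportion to AE: A₁E₁ = 38950000 N, A₂E₂ = 131000000 N, ΣAE = 170000000 N.
σ₂ = P·E₂/ΣAE = 121000·118000/170000000 = 84 MPa.

84.0 MPa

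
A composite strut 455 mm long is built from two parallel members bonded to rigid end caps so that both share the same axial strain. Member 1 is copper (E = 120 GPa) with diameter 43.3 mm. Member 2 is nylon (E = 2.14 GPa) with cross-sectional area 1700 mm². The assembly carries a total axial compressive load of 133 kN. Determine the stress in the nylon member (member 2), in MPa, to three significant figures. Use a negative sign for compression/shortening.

A_1 = 1473 mm².
Equal strain + equilibrium ⇒ each member carries load in proportion to AE: A₁E₁ = 176700000 N, A₂E₂ = 3638000 N, ΣAE = 180300000 N.
σ₂ = P·E₂/ΣAE = -133000·2140/180300000 = -1.578 MPa.

-1.58 MPa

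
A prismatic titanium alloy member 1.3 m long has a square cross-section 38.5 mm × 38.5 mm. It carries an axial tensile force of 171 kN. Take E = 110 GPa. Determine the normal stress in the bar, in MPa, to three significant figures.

115 MPa

A = 1482 mm².
σ = N/A = 171000/1482 = 115.4 MPa.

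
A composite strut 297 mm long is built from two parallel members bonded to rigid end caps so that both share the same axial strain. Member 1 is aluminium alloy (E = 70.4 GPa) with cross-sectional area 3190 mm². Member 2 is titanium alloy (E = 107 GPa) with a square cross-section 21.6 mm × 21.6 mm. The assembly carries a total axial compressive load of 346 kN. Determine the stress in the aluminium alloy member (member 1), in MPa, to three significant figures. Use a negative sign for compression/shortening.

-88.7 MPa

A_2 = 466.6 mm².
Equal strain + equilibrium ⇒ each member carries load in proportion to AE: A₁E₁ = 224600000 N, A₂E₂ = 49920000 N, ΣAE = 274500000 N.
σ₁ = P·E₁/ΣAE = -346000·70400/274500000 = -88.74 MPa.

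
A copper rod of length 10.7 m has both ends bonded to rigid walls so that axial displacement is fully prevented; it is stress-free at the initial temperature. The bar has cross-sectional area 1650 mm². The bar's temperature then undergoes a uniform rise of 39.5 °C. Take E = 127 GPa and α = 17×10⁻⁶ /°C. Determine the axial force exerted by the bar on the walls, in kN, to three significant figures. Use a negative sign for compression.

Free thermal expansion αLΔT = 17e-6 · 10700 · 39.5 = 7.185 mm.
The walls impose strain ε = −(7.185)/10700 = -6.7150e-04; σ = Eε = 127000 · -6.7150e-04 = -85.28 MPa.
Wall reaction R = σ·A = -85.28·1650 = -140700 N = -140.7 kN.

-141 kN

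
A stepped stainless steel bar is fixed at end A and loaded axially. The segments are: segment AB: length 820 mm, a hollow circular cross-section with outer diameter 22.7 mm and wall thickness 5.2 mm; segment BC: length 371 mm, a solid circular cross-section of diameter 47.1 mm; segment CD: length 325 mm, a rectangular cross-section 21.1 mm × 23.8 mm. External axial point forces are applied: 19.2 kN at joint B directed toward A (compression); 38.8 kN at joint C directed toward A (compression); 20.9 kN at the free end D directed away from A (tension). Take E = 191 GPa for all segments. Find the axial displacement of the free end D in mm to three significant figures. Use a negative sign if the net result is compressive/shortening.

Internal axial forces (sectioning from the free end, tension +): N_CD = 20.9 kN, N_BC = -17.9 kN, N_AB = -37.1 kN.
A_AB = 285.9 mm².
A_BC = 1742 mm².
A_CD = 502.2 mm².
δ_AB = -37100·820/(285.9·191000) = -0.5571 mm
δ_BC = -17900·371/(1742·191000) = -0.01996 mm
δ_CD = 20900·325/(502.2·191000) = 0.07082 mm
δ = Σδ_i = -0.5063 mm.

-0.506 mm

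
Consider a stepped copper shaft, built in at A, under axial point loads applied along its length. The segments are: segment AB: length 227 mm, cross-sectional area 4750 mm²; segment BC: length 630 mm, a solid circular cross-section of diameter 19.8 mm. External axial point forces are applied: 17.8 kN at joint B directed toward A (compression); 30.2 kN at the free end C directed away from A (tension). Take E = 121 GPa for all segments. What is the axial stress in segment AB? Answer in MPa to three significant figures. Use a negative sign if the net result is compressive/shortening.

Internal axial forces (sectioning from the free end, tension +): N_BC = 30.2 kN, N_AB = 12.4 kN.
σ_AB = N_AB/A_AB = 12400/4750 = 2.611 MPa.

2.61 MPa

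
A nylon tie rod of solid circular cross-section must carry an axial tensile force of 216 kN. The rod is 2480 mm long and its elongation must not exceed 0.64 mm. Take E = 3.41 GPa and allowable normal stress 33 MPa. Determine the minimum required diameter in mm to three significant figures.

559 mm

Required area A ≥ P/σ_allow = 216000/33 = 6545 mm².
For a solid circular section, d ≥ √(4A/π) = 91.29 mm.
Elongation limit: A ≥ PL/(Eδ_allow) = 216000·2480/(3410·0.64) = 245500 mm² ⇒ d ≥ 559 mm.
The elongation limit governs.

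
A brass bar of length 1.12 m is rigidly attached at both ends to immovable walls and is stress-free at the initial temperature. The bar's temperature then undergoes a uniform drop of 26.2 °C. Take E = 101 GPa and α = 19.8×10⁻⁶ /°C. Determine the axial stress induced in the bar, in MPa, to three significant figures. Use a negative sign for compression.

Free thermal expansion αLΔT = 19.8e-6 · 1120 · -26.2 = -0.581 mm.
The walls impose strain ε = −(-0.581)/1120 = 5.1876e-04; σ = Eε = 101000 · 5.1876e-04 = 52.39 MPa.

52.4 MPa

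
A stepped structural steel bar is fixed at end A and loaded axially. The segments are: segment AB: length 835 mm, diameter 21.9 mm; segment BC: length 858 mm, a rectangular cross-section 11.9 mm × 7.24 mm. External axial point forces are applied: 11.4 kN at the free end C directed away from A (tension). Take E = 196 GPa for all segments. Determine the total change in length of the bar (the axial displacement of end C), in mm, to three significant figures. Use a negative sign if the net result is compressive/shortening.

0.708 mm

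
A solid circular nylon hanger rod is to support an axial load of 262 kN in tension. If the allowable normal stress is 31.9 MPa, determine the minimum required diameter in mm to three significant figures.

Required area A ≥ P/σ_allow = 262000/31.9 = 8213 mm².
For a solid circular section, d ≥ √(4A/π) = 102.3 mm.

102 mm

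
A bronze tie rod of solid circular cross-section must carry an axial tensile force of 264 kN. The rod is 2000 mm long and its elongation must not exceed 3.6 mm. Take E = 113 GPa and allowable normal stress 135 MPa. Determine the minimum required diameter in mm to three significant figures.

49.9 mm

Required area A ≥ P/σ_allow = 264000/135 = 1956 mm².
For a solid circular section, d ≥ √(4A/π) = 49.9 mm.
Elongation limit: A ≥ PL/(Eδ_allow) = 264000·2000/(113000·3.6) = 1298 mm² ⇒ d ≥ 40.65 mm.
The stress limit governs.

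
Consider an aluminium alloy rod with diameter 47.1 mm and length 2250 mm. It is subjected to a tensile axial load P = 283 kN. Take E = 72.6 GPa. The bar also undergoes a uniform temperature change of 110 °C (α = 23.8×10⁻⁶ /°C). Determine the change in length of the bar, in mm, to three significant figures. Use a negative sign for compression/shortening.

10.9 mm

A = 1742 mm².
δ_mech = NL/(AE) = 283000·2250/(1742·72600) = 5.034 mm.
δ_thermal = αLΔT = 23.8e-6·2250·110 = 5.891 mm.
δ = δ_mech + δ_thermal = 10.92 mm.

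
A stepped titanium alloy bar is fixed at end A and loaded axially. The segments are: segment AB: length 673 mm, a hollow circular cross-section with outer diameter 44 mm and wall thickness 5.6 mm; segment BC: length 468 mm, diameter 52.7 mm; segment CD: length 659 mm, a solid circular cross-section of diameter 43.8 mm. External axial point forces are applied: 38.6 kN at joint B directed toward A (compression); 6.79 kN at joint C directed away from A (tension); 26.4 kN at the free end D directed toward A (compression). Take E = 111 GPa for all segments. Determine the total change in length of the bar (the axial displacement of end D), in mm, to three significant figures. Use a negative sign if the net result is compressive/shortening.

-0.664 mm

Internal axial forces (sectioning from the free end, tension +): N_CD = -26.4 kN, N_BC = -19.61 kN, N_AB = -58.21 kN.
A_AB = 675.6 mm².
A_BC = 2181 mm².
A_CD = 1507 mm².
δ_AB = -58210·673/(675.6·111000) = -0.5224 mm
δ_BC = -19610·468/(2181·111000) = -0.0379 mm
δ_CD = -26400·659/(1507·111000) = -0.104 mm
δ = Σδ_i = -0.6643 mm.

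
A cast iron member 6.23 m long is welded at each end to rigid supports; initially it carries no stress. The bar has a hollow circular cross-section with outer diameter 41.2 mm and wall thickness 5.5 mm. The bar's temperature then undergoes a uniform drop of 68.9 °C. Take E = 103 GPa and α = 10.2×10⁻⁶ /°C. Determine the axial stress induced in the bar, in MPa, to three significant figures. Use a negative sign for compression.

72.4 MPa

Free thermal expansion αLΔT = 10.2e-6 · 6230 · -68.9 = -4.378 mm.
The walls impose strain ε = −(-4.378)/6230 = 7.0278e-04; σ = Eε = 103000 · 7.0278e-04 = 72.39 MPa.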